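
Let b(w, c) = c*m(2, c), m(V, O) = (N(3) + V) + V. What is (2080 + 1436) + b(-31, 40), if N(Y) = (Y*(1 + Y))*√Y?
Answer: 3676 + 480*√3 ≈ 4507.4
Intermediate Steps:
N(Y) = Y^(3/2)*(1 + Y)
m(V, O) = 2*V + 12*√3 (m(V, O) = (3^(3/2)*(1 + 3) + V) + V = ((3*√3)*4 + V) + V = (12*√3 + V) + V = (V + 12*√3) + V = 2*V + 12*√3)
b(w, c) = c*(4 + 12*√3) (b(w, c) = c*(2*2 + 12*√3) = c*(4 + 12*√3))
(2080 + 1436) + b(-31, 40) = (2080 + 1436) + 4*40*(1 + 3*√3) = 3516 + (160 + 480*√3) = 3676 + 480*√3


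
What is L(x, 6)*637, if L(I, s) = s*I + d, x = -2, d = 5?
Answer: -4459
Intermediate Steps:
L(I, s) = 5 + I*s (L(I, s) = s*I + 5 = I*s + 5 = 5 + I*s)
L(x, 6)*637 = (5 - 2*6)*637 = (5 - 12)*637 = -7*637 = -4459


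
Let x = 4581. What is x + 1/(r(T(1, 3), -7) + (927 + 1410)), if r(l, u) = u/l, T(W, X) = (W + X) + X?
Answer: 10701217/2336 ≈ 4581.0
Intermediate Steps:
T(W, X) = W + 2*X
x + 1/(r(T(1, 3), -7) + (927 + 1410)) = 4581 + 1/(-7/(1 + 2*3) + (927 + 1410)) = 4581 + 1/(-7/(1 + 6) + 2337) = 4581 + 1/(-7/7 + 2337) = 4581 + 1/(-7*⅐ + 2337) = 4581 + 1/(-1 + 2337) = 4581 + 1/2336 = 10701217/2336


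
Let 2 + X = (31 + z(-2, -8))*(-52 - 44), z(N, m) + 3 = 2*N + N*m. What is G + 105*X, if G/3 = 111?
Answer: -403077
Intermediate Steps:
G = 333 (G = 3*111 = 333)
z(N, m) = -3 + 2*N + N*m (z(N, m) = -3 + (2*N + N*m) = -3 + 2*N + N*m)
X = -3842 (X = -2 + (31 + (-3 + 2*(-2) - 2*(-8)))*(-52 - 44) = -2 + (31 + (-3 - 4 + 16))*(-96) = -2 + (31 + 9)*(-96) = -2 + 40*(-96) = -2 - 3840 = -3842)
G + 105*X = 333 + 105*(-3842) = 333 - 403410 = -403077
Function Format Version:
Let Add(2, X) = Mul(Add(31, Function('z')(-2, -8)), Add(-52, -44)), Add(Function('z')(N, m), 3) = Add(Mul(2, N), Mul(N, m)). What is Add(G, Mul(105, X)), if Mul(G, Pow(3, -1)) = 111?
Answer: -403077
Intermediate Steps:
G = 333 (G = Mul(3, 111) = 333)
Function('z')(N, m) = Add(-3, Mul(2, N), Mul(N, m)) (Function('z')(N, m) = Add(-3, Add(Mul(2, N), Mul(N, m))) = Add(-3, Mul(2, N), Mul(N, m)))
X = -3842 (X = Add(-2, Mul(Add(31, Add(-3, Mul(2, -2), Mul(-2, -8))), Add(-52, -44))) = Add(-2, Mul(Add(31, Add(-3, -4, 16)), -96)) = Add(-2, Mul(Add(31, 9), -96)) = Add(-2, Mul(40, -96)) = Add(-2, -3840) = -3842)
Add(G, Mul(105, X)) = Add(333, Mul(105, -3842)) = Add(333, -403410) = -403077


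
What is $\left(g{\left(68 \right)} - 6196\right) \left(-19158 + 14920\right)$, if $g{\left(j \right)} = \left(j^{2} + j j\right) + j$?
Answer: $-13222560$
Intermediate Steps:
$g{\left(j \right)} = j + 2 j^{2}$ ($g{\left(j \right)} = \left(j^{2} + j^{2}\right) + j = 2 j^{2} + j = j + 2 j^{2}$)
$\left(g{\left(68 \right)} - 6196\right) \left(-19158 + 14920\right) = \left(68 \left(1 + 2 \cdot 68\right) - 6196\right) \left(-19158 + 14920\right) = \left(68 \left(1 + 136\right) - 6196\right) \left(-4238\right) = \left(68 \cdot 137 - 6196\right) \left(-4238\right) = \left(9316 - 6196\right) \left(-4238\right) = 3120 \left(-4238\right) = -13222560$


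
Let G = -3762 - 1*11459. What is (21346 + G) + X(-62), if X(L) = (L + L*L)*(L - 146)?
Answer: -780531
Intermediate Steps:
X(L) = (-146 + L)*(L + L**2) (X(L) = (L + L**2)*(-146 + L) = (-146 + L)*(L + L**2))
G = -15221 (G = -3762 - 11459 = -15221)
(21346 + G) + X(-62) = (21346 - 15221) - 62*(-146 + (-62)**2 - 145*(-62)) = 6125 - 62*(-146 + 3844 + 8990) = 6125 - 62*12688 = 6125 - 786656 = -780531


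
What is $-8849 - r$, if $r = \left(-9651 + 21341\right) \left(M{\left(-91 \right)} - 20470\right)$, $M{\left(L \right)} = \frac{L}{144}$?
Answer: $\frac{17229084367}{72} \approx 2.3929 \cdot 10^{8}$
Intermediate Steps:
$M{\left(L \right)} = \frac{L}{144}$ ($M{\left(L \right)} = L \frac{1}{144} = \frac{L}{144}$)
$r = - \frac{17229721495}{72}$ ($r = \left(-9651 + 21341\right) \left(\frac{1}{144} \left(-91\right) - 20470\right) = 11690 \left(- \frac{91}{144} - 20470\right) = 11690 \left(- \frac{2947771}{144}\right) = - \frac{17229721495}{72} \approx -2.393 \cdot 10^{8}$)
$-8849 - r = -8849 - - \frac{17229721495}{72} = -8849 + \frac{17229721495}{72} = \frac{17229084367}{72}$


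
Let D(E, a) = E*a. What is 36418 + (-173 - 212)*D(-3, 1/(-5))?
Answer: 36187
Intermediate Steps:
36418 + (-173 - 212)*D(-3, 1/(-5)) = 36418 + (-173 - 212)*(-3/(-5)) = 36418 - (-1155)*(-1)/5 = 36418 - 385*3/5 = 36418 - 231 = 36187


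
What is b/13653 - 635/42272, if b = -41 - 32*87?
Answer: -128088055/577139616 ≈ -0.22194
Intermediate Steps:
b = -2825 (b = -41 - 2784 = -2825)
b/13653 - 635/42272 = -2825/13653 - 635/42272 = -128088055/577139616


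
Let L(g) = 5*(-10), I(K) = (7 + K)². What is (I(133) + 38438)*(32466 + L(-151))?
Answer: 1881359808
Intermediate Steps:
L(g) = -50
(I(133) + 38438)*(32466 + L(-151)) = ((7 + 133)² + 38438)*(32466 - 50) = (140² + 38438)*32416 = (19600 + 38438)*32416 = 58038*32416 = 1881359808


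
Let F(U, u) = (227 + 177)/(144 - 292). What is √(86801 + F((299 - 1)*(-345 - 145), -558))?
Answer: 4*√7426677/37 ≈ 294.62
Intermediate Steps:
F(U, u) = -101/37 (F(U, u) = 404/(-148) = 404*(-1/148) = -101/37)
√(86801 + F((299 - 1)*(-345 - 145), -558)) = √(86801 - 101/37) = √(3211536/37) = 4*√7426677/37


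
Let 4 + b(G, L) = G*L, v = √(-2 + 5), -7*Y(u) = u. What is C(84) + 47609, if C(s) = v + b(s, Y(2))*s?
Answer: 45257 + √3 ≈ 45259.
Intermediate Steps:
Y(u) = -u/7
v = √3 ≈ 1.7320
b(G, L) = -4 + G*L
C(s) = √3 + s*(-4 - 2*s/7) (C(s) = √3 + (-4 + s*(-⅐*2))*s = √3 + (-4 + s*(-2/7))*s = √3 + (-4 - 2*s/7)*s = √3 + s*(-4 - 2*s/7))
C(84) + 47609 = (√3 - 2/7*84*(14 + 84)) + 47609 = (√3 - 2/7*84*98) + 47609 = (√3 - 2352) + 47609 = (-2352 + √3) + 47609 = 45257 + √3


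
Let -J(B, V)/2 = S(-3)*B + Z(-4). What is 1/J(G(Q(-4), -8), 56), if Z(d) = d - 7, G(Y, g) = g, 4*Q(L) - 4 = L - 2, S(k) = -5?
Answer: -1/58 ≈ -0.017241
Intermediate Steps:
Q(L) = ½ + L/4 (Q(L) = 1 + (L - 2)/4 = 1 + (-2 + L)/4 = 1 + (-½ + L/4) = ½ + L/4)
Z(d) = -7 + d
J(B, V) = 22 + 10*B (J(B, V) = -2*(-5*B + (-7 - 4)) = -2*(-5*B - 11) = -2*(-11 - 5*B) = 22 + 10*B)
1/J(G(Q(-4), -8), 56) = 1/(22 + 10*(-8)) = 1/(22 - 80) = 1/(-58) = -1/58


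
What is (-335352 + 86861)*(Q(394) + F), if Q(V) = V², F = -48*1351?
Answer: -22460604508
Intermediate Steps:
F = -64848
(-335352 + 86861)*(Q(394) + F) = (-335352 + 86861)*(394² - 64848) = -248491*(155236 - 64848) = -248491*90388 = -22460604508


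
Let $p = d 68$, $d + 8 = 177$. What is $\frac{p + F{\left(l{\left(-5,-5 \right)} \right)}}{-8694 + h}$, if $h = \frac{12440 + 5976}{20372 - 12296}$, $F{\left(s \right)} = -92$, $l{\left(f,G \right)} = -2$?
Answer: $- \frac{11508300}{8774291} \approx -1.3116$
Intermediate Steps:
$d = 169$ ($d = -8 + 177 = 169$)
$h = \frac{4604}{2019}$ ($h = \frac{18416}{8076} = 18416 \cdot \frac{1}{8076} = \frac{4604}{2019} \approx 2.2803$)
$p = 11492$ ($p = 169 \cdot 68 = 11492$)
$\frac{p + F{\left(l{\left(-5,-5 \right)} \right)}}{-8694 + h} = \frac{11492 - 92}{-8694 + \frac{4604}{2019}} = \frac{11400}{- \frac{17548582}{2019}} = 11400 \left(- \frac{2019}{17548582}\right) = - \frac{11508300}{8774291}$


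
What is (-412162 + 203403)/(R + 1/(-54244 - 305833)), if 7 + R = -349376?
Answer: 75169314443/125804782492 ≈ 0.59751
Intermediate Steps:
R = -349383 (R = -7 - 349376 = -349383)
(-412162 + 203403)/(R + 1/(-54244 - 305833)) = (-412162 + 203403)/(-349383 + 1/(-54244 - 305833)) = -208759/(-349383 + 1/(-360077)) = -208759/(-349383 - 1/360077) = -208759/(-125804782492/360077) = -208759*(-360077/125804782492) = 75169314443/125804782492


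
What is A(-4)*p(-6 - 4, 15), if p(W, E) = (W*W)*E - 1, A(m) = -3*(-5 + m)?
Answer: 40473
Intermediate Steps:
A(m) = 15 - 3*m
p(W, E) = -1 + E*W² (p(W, E) = W²*E - 1 = E*W² - 1 = -1 + E*W²)
A(-4)*p(-6 - 4, 15) = (15 - 3*(-4))*(-1 + 15*(-6 - 4)²) = (15 + 12)*(-1 + 15*(-10)²) = 27*(-1 + 15*100) = 27*(-1 + 1500) = 27*1499 = 40473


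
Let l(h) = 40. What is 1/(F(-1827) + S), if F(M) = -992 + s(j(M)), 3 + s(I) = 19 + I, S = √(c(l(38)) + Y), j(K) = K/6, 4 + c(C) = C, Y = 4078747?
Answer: 5122/9756411 + 4*√4078783/9756411 ≈ 0.0013530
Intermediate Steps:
c(C) = -4 + C
j(K) = K/6 (j(K) = K*(⅙) = K/6)
S = √4078783 (S = √((-4 + 40) + 4078747) = √(36 + 4078747) = √4078783 ≈ 2019.6)
s(I) = 16 + I (s(I) = -3 + (19 + I) = 16 + I)
F(M) = -976 + M/6 (F(M) = -992 + (16 + M/6) = -976 + M/6)
1/(F(-1827) + S) = 1/((-976 + (⅙)*(-1827)) + √4078783) = 1/((-976 - 609/2) + √4078783) = 1/(-2561/2 + √4078783)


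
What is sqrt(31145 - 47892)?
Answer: I*sqrt(16747) ≈ 129.41*I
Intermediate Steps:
sqrt(31145 - 47892) = sqrt(-16747) = I*sqrt(16747)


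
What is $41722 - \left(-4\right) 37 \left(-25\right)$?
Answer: $38022$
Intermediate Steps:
$41722 - \left(-4\right) 37 \left(-25\right) = 41722 - \left(-148\right) \left(-25\right) = 41722 - 3700 = 38022$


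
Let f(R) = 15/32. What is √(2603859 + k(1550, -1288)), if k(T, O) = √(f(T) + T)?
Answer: √(41661744 + 2*√99230)/4 ≈ 1613.7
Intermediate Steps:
f(R) = 15/32 (f(R) = 15*(1/32) = 15/32)
k(T, O) = √(15/32 + T)
√(2603859 + k(1550, -1288)) = √(2603859 + √(30 + 64*1550)/8) = √(2603859 + √(30 + 99200)/8) = √(2603859 + √99230/8)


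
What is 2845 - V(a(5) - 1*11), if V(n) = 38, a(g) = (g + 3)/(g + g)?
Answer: 2807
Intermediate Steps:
a(g) = (3 + g)/(2*g) (a(g) = (3 + g)/((2*g)) = (3 + g)*(1/(2*g)) = (3 + g)/(2*g))
2845 - V(a(5) - 1*11) = 2845 - 1*38 = 2845 - 38 = 2807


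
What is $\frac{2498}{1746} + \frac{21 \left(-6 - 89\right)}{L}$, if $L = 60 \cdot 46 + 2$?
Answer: $\frac{1708103}{2411226} \approx 0.7084$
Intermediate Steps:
$L = 2762$ ($L = 2760 + 2 = 2762$)
$\frac{2498}{1746} + \frac{21 \left(-6 - 89\right)}{L} = \frac{2498}{1746} + \frac{21 \left(-6 - 89\right)}{2762} = 2498 \cdot \frac{1}{1746} + 21 \left(-95\right) \frac{1}{2762} = \frac{1249}{873} - \frac{1995}{2762} = \frac{1708103}{2411226}$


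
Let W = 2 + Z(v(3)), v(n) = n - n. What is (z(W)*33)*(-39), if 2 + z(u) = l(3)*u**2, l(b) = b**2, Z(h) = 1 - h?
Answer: -101673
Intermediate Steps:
v(n) = 0
W = 3 (W = 2 + (1 - 1*0) = 2 + (1 + 0) = 2 + 1 = 3)
z(u) = -2 + 9*u**2 (z(u) = -2 + 3**2*u**2 = -2 + 9*u**2)
(z(W)*33)*(-39) = ((-2 + 9*3**2)*33)*(-39) = ((-2 + 9*9)*33)*(-39) = ((-2 + 81)*33)*(-39) = (79*33)*(-39) = 2607*(-39) = -101673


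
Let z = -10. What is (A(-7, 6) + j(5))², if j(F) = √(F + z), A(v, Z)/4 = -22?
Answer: (88 - I*√5)² ≈ 7739.0 - 393.55*I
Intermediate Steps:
A(v, Z) = -88 (A(v, Z) = 4*(-22) = -88)
j(F) = √(-10 + F) (j(F) = √(F - 10) = √(-10 + F))
(A(-7, 6) + j(5))² = (-88 + √(-10 + 5))² = (-88 + √(-5))² = (-88 + I*√5)²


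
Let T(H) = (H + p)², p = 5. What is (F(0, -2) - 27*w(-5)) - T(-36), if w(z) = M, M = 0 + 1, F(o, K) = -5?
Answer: -993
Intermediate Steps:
M = 1
w(z) = 1
T(H) = (5 + H)² (T(H) = (H + 5)² = (5 + H)²)
(F(0, -2) - 27*w(-5)) - T(-36) = (-5 - 27*1) - (5 - 36)² = (-5 - 27) - 1*(-31)² = -32 - 1*961 = -32 - 961 = -993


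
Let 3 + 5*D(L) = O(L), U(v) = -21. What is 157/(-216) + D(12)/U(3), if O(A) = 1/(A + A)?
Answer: -2641/3780 ≈ -0.69868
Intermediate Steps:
O(A) = 1/(2*A)
D(L) = -⅗ + 1/(10*L) (D(L) = -⅗ + (1/(2*L))/5 = -⅗ + 1/(10*L))
157/(-216) + D(12)/U(3) = 157/(-216) + ((⅒)*(1 - 6*12)/12)/(-21) = 157*(-1/216) + ((⅒)*(1/12)*(1 - 72))*(-1/21) = -157/216 + ((⅒)*(1/12)*(-71))*(-1/21) = -157/216 - 71/120*(-1/21) = -157/216 + 71/2520 = -2641/3780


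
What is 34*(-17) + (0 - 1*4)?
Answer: -582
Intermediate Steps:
34*(-17) + (0 - 1*4) = -578 + (0 - 4) = -578 - 4 = -582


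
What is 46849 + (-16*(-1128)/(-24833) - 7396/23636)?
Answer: 19042618364/406477 ≈ 46848.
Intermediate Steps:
46849 + (-16*(-1128)/(-24833) - 7396/23636) = 46849 + (18048*(-1/24833) - 7396*1/23636) = 46849 + (-18048/24833 - 1849/5909) = 46849 - 422609/406477 = 19042618364/406477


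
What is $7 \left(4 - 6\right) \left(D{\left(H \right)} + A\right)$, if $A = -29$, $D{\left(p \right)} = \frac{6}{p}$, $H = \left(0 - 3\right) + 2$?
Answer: $490$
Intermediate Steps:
$H = -1$ ($H = -3 + 2 = -1$)
$7 \left(4 - 6\right) \left(D{\left(H \right)} + A\right) = 7 \left(4 - 6\right) \left(\frac{6}{-1} - 29\right) = 7 \left(-2\right) \left(6 \left(-1\right) - 29\right) = - 14 \left(-6 - 29\right) = \left(-14\right) \left(-35\right) = 490$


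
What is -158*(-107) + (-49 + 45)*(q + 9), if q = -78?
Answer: 17182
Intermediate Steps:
-158*(-107) + (-49 + 45)*(q + 9) = -158*(-107) + (-49 + 45)*(-78 + 9) = 16906 - 4*(-69) = 16906 + 276 = 17182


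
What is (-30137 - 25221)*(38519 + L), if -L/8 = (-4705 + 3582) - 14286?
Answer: -8956426178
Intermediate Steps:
L = 123272 (L = -8*((-4705 + 3582) - 14286) = -8*(-1123 - 14286) = -8*(-15409) = 123272)
(-30137 - 25221)*(38519 + L) = (-30137 - 25221)*(38519 + 123272) = -55358*161791 = -8956426178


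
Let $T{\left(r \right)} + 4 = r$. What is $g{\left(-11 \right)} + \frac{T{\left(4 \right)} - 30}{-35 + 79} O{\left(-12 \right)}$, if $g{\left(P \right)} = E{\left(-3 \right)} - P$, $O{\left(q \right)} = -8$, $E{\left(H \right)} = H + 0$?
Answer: $\frac{148}{11} \approx 13.455$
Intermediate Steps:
$T{\left(r \right)} = -4 + r$
$E{\left(H \right)} = H$
$g{\left(P \right)} = -3 - P$
$g{\left(-11 \right)} + \frac{T{\left(4 \right)} - 30}{-35 + 79} O{\left(-12 \right)} = \left(-3 - -11\right) + \frac{\left(-4 + 4\right) - 30}{-35 + 79} \left(-8\right) = \left(-3 + 11\right) + \frac{0 - 30}{44} \left(-8\right) = 8 + \left(-30\right) \frac{1}{44} \left(-8\right) = 8 - - \frac{60}{11} = 8 + \frac{60}{11} = \frac{148}{11}$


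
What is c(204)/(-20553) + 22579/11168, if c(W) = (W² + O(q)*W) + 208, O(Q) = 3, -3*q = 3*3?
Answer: -9859061/229535904 ≈ -0.042952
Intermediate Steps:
q = -3 ≈ -3.0000
c(W) = 208 + W² + 3*W (c(W) = (W² + 3*W) + 208 = 208 + W² + 3*W)
c(204)/(-20553) + 22579/11168 = (208 + 204² + 3*204)/(-20553) + 22579/11168 = (208 + 41616 + 612)*(-1/20553) + 22579*(1/11168) = 42436*(-1/20553) + 22579/11168 = -42436/20553 + 22579/11168 = -9859061/229535904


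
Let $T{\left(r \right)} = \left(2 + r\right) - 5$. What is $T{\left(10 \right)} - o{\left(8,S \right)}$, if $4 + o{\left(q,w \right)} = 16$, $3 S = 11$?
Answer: $-5$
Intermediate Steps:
$S = \frac{11}{3}$ ($S = \frac{1}{3} \cdot 11 = \frac{11}{3} \approx 3.6667$)
$o{\left(q,w \right)} = 12$ ($o{\left(q,w \right)} = -4 + 16 = 12$)
$T{\left(r \right)} = -3 + r$
$T{\left(10 \right)} - o{\left(8,S \right)} = \left(-3 + 10\right) - 12 = 7 - 12 = -5$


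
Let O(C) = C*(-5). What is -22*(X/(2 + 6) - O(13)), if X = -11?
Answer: -5599/4 ≈ -1399.8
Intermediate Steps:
O(C) = -5*C
-22*(X/(2 + 6) - O(13)) = -22*(-11/(2 + 6) - (-5)*13) = -22*(-11/8 - 1*(-65)) = -22*(-11*⅛ + 65) = -22*(-11/8 + 65) = -22*509/8 = -5599/4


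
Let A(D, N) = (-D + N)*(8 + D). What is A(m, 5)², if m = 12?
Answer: 19600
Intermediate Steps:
A(D, N) = (8 + D)*(N - D) (A(D, N) = (N - D)*(8 + D) = (8 + D)*(N - D))
A(m, 5)² = (-1*12² - 8*12 + 8*5 + 12*5)² = (-1*144 - 96 + 40 + 60)² = (-144 - 96 + 40 + 60)² = (-140)² = 19600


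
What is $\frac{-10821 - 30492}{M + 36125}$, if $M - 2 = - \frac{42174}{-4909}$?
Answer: $- \frac{202805517}{177389617} \approx -1.1433$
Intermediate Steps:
$M = \frac{51992}{4909}$ ($M = 2 - \frac{42174}{-4909} = 2 - - \frac{42174}{4909} = 2 + \frac{42174}{4909} = \frac{51992}{4909} \approx 10.591$)
$\frac{-10821 - 30492}{M + 36125} = \frac{-10821 - 30492}{\frac{51992}{4909} + 36125} = - \frac{41313}{\frac{177389617}{4909}} = \left(-41313\right) \frac{4909}{177389617} = - \frac{202805517}{177389617}$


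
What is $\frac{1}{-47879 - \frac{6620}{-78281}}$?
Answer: $- \frac{78281}{3748009379} \approx -2.0886 \cdot 10^{-5}$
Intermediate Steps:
$\frac{1}{-47879 - \frac{6620}{-78281}} = \frac{1}{-47879 - - \frac{6620}{78281}} = \frac{1}{-47879 + \frac{6620}{78281}} = \frac{1}{- \frac{3748009379}{78281}} = - \frac{78281}{3748009379}$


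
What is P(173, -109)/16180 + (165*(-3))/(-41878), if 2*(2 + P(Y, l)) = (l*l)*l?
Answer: -27108686887/677586040 ≈ -40.008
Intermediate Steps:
P(Y, l) = -2 + l³/2 (P(Y, l) = -2 + ((l*l)*l)/2 = -2 + (l²*l)/2 = -2 + l³/2)
P(173, -109)/16180 + (165*(-3))/(-41878) = (-2 + (½)*(-109)³)/16180 + (165*(-3))/(-41878) = (-2 + (½)*(-1295029))*(1/16180) - 495*(-1/41878) = (-2 - 1295029/2)*(1/16180) + 495/41878 = -1295033/2*1/16180 + 495/41878 = -1295033/32360 + 495/41878 = -27108686887/677586040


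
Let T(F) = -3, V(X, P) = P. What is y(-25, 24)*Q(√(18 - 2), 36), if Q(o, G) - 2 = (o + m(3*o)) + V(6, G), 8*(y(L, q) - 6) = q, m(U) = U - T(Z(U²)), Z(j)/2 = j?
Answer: 513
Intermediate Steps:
Z(j) = 2*j
m(U) = 3 + U (m(U) = U - 1*(-3) = U + 3 = 3 + U)
y(L, q) = 6 + q/8
Q(o, G) = 5 + G + 4*o (Q(o, G) = 2 + ((o + (3 + 3*o)) + G) = 2 + ((3 + 4*o) + G) = 2 + (3 + G + 4*o) = 5 + G + 4*o)
y(-25, 24)*Q(√(18 - 2), 36) = (6 + (⅛)*24)*(5 + 36 + 4*√(18 - 2)) = (6 + 3)*(5 + 36 + 4*√16) = 9*(5 + 36 + 4*4) = 9*(5 + 36 + 16) = 9*57 = 513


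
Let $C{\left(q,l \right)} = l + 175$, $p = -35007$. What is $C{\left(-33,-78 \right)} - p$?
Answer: $35104$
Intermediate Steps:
$C{\left(q,l \right)} = 175 + l$
$C{\left(-33,-78 \right)} - p = \left(175 - 78\right) - -35007 = 97 + 35007 = 35104$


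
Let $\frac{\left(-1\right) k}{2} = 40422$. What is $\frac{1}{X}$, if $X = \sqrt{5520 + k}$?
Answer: $- \frac{i \sqrt{18831}}{37662} \approx - 0.0036436 i$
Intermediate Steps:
$k = -80844$ ($k = \left(-2\right) 40422 = -80844$)
$X = 2 i \sqrt{18831}$ ($X = \sqrt{5520 - 80844} = \sqrt{-75324} = 2 i \sqrt{18831} \approx 274.45 i$)
$\frac{1}{X} = \frac{1}{2 i \sqrt{18831}} = - \frac{i \sqrt{18831}}{37662}$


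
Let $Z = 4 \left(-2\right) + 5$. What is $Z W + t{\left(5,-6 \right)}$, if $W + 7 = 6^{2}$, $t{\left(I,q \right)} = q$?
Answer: $-93$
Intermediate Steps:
$Z = -3$ ($Z = -8 + 5 = -3$)
$W = 29$ ($W = -7 + 6^{2} = -7 + 36 = 29$)
$Z W + t{\left(5,-6 \right)} = \left(-3\right) 29 - 6 = -87 - 6 = -93$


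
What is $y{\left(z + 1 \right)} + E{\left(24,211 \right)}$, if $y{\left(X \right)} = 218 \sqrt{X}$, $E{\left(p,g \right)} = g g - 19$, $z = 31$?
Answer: $44502 + 872 \sqrt{2} \approx 45735.0$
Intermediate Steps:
$E{\left(p,g \right)} = -19 + g^{2}$ ($E{\left(p,g \right)} = g^{2} - 19 = -19 + g^{2}$)
$y{\left(z + 1 \right)} + E{\left(24,211 \right)} = 218 \sqrt{31 + 1} - \left(19 - 211^{2}\right) = 218 \sqrt{32} + \left(-19 + 44521\right) = 218 \cdot 4 \sqrt{2} + 44502 = 872 \sqrt{2} + 44502 = 44502 + 872 \sqrt{2}$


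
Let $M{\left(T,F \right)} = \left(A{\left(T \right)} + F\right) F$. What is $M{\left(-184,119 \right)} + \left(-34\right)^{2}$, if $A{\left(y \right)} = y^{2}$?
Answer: $4044181$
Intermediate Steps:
$M{\left(T,F \right)} = F \left(F + T^{2}\right)$ ($M{\left(T,F \right)} = \left(T^{2} + F\right) F = \left(F + T^{2}\right) F = F \left(F + T^{2}\right)$)
$M{\left(-184,119 \right)} + \left(-34\right)^{2} = 119 \left(119 + \left(-184\right)^{2}\right) + \left(-34\right)^{2} = 119 \left(119 + 33856\right) + 1156 = 119 \cdot 33975 + 1156 = 4043025 + 1156 = 4044181$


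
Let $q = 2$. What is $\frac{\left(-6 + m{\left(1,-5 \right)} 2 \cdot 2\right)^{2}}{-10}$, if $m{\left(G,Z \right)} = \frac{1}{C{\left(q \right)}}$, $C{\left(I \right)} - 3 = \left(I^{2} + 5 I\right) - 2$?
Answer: $- \frac{3698}{1125} \approx -3.2871$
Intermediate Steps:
$C{\left(I \right)} = 1 + I^{2} + 5 I$ ($C{\left(I \right)} = 3 - \left(2 - I^{2} - 5 I\right) = 3 + \left(-2 + I^{2} + 5 I\right) = 1 + I^{2} + 5 I$)
$m{\left(G,Z \right)} = \frac{1}{15}$ ($m{\left(G,Z \right)} = \frac{1}{1 + 2^{2} + 5 \cdot 2} = \frac{1}{1 + 4 + 10} = \frac{1}{15}$)
$\frac{\left(-6 + m{\left(1,-5 \right)} 2 \cdot 2\right)^{2}}{-10} = \frac{\left(-6 + \frac{1}{15} \cdot 2 \cdot 2\right)^{2}}{-10} = \left(-6 + \frac{2}{15} \cdot 2\right)^{2} \left(- \frac{1}{10}\right) = \left(-6 + \frac{4}{15}\right)^{2} \left(- \frac{1}{10}\right) = \left(- \frac{86}{15}\right)^{2} \left(- \frac{1}{10}\right) = \frac{7396}{225} \left(- \frac{1}{10}\right) = - \frac{3698}{1125}$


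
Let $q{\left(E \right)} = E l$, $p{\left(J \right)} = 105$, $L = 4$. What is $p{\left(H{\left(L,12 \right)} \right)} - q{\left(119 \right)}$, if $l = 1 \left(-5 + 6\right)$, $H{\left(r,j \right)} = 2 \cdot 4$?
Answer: $-14$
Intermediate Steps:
$H{\left(r,j \right)} = 8$
$l = 1$ ($l = 1 \cdot 1 = 1$)
$q{\left(E \right)} = E$ ($q{\left(E \right)} = E 1 = E$)
$p{\left(H{\left(L,12 \right)} \right)} - q{\left(119 \right)} = 105 - 119 = -14$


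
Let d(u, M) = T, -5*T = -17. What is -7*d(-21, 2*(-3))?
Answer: -119/5 ≈ -23.800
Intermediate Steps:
T = 17/5 (T = -⅕*(-17) = 17/5 ≈ 3.4000)
d(u, M) = 17/5
-7*d(-21, 2*(-3)) = -7*17/5 = -119/5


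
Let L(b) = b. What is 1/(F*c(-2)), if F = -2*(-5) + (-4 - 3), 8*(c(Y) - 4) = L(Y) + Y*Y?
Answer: 4/51 ≈ 0.078431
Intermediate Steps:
c(Y) = 4 + Y/8 + Y²/8 (c(Y) = 4 + (Y + Y*Y)/8 = 4 + (Y + Y²)/8 = 4 + (Y/8 + Y²/8) = 4 + Y/8 + Y²/8)
F = 3 (F = 10 - 7 = 3)
1/(F*c(-2)) = 1/(3*(4 + (⅛)*(-2) + (⅛)*(-2)²)) = 1/(3*(4 - ¼ + (⅛)*4)) = 1/(3*(4 - ¼ + ½)) = 1/(3*(17/4)) = 1/(51/4) = 4/51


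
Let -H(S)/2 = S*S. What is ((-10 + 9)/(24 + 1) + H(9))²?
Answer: 16410601/625 ≈ 26257.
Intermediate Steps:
H(S) = -2*S² (H(S) = -2*S*S = -2*S²)
((-10 + 9)/(24 + 1) + H(9))² = ((-10 + 9)/(24 + 1) - 2*9²)² = (-1/25 - 2*81)² = (-1*1/25 - 162)² = (-1/25 - 162)² = (-4051/25)² = 16410601/625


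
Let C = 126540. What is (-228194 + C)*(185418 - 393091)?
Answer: 21110791142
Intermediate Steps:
(-228194 + C)*(185418 - 393091) = (-228194 + 126540)*(185418 - 393091) = -101654*(-207673) = 21110791142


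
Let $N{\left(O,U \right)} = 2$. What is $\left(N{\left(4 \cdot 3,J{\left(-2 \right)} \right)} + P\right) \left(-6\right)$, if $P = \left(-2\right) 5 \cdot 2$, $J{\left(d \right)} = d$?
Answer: $108$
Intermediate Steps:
$P = -20$ ($P = \left(-10\right) 2 = -20$)
$\left(N{\left(4 \cdot 3,J{\left(-2 \right)} \right)} + P\right) \left(-6\right) = \left(2 - 20\right) \left(-6\right) = \left(-18\right) \left(-6\right) = 108$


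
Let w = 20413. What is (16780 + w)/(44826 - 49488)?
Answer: -37193/4662 ≈ -7.9779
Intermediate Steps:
(16780 + w)/(44826 - 49488) = (16780 + 20413)/(44826 - 49488) = 37193/(-4662) = 37193*(-1/4662) = -37193/4662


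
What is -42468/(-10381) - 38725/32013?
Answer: 957523859/332326953 ≈ 2.8813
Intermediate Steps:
-42468/(-10381) - 38725/32013 = -42468*(-1/10381) - 38725*1/32013 = 42468/10381 - 38725/32013 = 957523859/332326953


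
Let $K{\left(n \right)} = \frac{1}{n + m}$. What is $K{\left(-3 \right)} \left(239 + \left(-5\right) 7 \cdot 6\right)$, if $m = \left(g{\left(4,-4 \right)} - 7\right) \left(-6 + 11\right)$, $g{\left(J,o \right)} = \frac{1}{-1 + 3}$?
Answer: $- \frac{58}{71} \approx -0.8169$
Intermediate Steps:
$g{\left(J,o \right)} = \frac{1}{2}$
$m = - \frac{65}{2}$ ($m = \left(\frac{1}{2} - 7\right) \left(-6 + 11\right) = \left(- \frac{13}{2}\right) 5 = - \frac{65}{2} \approx -32.5$)
$K{\left(n \right)} = \frac{1}{- \frac{65}{2} + n}$ ($K{\left(n \right)} = \frac{1}{n - \frac{65}{2}} = \frac{1}{- \frac{65}{2} + n}$)
$K{\left(-3 \right)} \left(239 + \left(-5\right) 7 \cdot 6\right) = \frac{2}{-65 + 2 \left(-3\right)} \left(239 + \left(-5\right) 7 \cdot 6\right) = \frac{2}{-65 - 6} \left(239 - 210\right) = \frac{2}{-71} \left(239 - 210\right) = 2 \left(- \frac{1}{71}\right) 29 = \left(- \frac{2}{71}\right) 29 = - \frac{58}{71}$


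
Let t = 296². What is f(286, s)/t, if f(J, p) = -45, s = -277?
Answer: -45/87616 ≈ -0.00051360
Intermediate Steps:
t = 87616
f(286, s)/t = -45/87616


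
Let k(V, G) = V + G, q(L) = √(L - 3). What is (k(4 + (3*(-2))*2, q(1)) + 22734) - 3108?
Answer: 19618 + I*√2 ≈ 19618.0 + 1.4142*I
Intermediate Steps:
q(L) = √(-3 + L)
k(V, G) = G + V
(k(4 + (3*(-2))*2, q(1)) + 22734) - 3108 = ((√(-3 + 1) + (4 + (3*(-2))*2)) + 22734) - 3108 = ((√(-2) + (4 - 6*2)) + 22734) - 3108 = ((I*√2 + (4 - 12)) + 22734) - 3108 = ((I*√2 - 8) + 22734) - 3108 = ((-8 + I*√2) + 22734) - 3108 = (22726 + I*√2) - 3108 = 19618 + I*√2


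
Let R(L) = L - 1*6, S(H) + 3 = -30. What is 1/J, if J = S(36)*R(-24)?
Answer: 1/990 ≈ 0.0010101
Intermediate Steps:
S(H) = -33 (S(H) = -3 - 30 = -33)
R(L) = -6 + L (R(L) = L - 6 = -6 + L)
J = 990 (J = -33*(-6 - 24) = -33*(-30) = 990)
1/J = 1/990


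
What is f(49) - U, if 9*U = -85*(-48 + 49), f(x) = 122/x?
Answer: 5263/441 ≈ 11.934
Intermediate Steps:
U = -85/9 (U = (-85*(-48 + 49))/9 = (-85*1)/9 = (⅑)*(-85) = -85/9 ≈ -9.4444)
f(49) - U = 122/49 - 1*(-85/9) = 122*(1/49) + 85/9 = 122/49 + 85/9 = 5263/441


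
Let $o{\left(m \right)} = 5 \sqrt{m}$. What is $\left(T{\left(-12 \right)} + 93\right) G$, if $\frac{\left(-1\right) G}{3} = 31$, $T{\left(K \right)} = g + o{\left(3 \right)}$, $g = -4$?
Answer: $-8277 - 465 \sqrt{3} \approx -9082.4$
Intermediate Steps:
$T{\left(K \right)} = -4 + 5 \sqrt{3}$
$G = -93$ ($G = \left(-3\right) 31 = -93$)
$\left(T{\left(-12 \right)} + 93\right) G = \left(\left(-4 + 5 \sqrt{3}\right) + 93\right) \left(-93\right) = \left(89 + 5 \sqrt{3}\right) \left(-93\right) = -8277 - 465 \sqrt{3}$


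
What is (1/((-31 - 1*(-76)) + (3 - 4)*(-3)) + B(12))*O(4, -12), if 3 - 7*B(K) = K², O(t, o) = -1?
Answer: 6761/336 ≈ 20.122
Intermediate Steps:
B(K) = 3/7 - K²/7
(1/((-31 - 1*(-76)) + (3 - 4)*(-3)) + B(12))*O(4, -12) = (1/((-31 - 1*(-76)) + (3 - 4)*(-3)) + (3/7 - ⅐*12²))*(-1) = (1/((-31 + 76) - 1*(-3)) + (3/7 - ⅐*144))*(-1) = (1/(45 + 3) + (3/7 - 144/7))*(-1) = (1/48 - 141/7)*(-1) = -6761/336*(-1) = 6761/336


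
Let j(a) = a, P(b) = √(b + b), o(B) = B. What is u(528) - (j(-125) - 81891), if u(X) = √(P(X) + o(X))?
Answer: 82016 + 2*√(132 + √66) ≈ 82040.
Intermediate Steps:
P(b) = √2*√b (P(b) = √(2*b) = √2*√b)
u(X) = √(X + √2*√X) (u(X) = √(√2*√X + X) = √(X + √2*√X))
u(528) - (j(-125) - 81891) = √(528 + √2*√528) - (-125 - 81891) = √(528 + √2*(4*√33)) - 1*(-82016) = √(528 + 4*√66) + 82016 = 82016 + √(528 + 4*√66)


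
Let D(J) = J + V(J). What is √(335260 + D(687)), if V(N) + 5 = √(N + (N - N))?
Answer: √(335942 + √687) ≈ 579.63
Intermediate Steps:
V(N) = -5 + √N (V(N) = -5 + √(N + (N - N)) = -5 + √(N + 0) = -5 + √N)
D(J) = -5 + J + √J (D(J) = J + (-5 + √J) = -5 + J + √J)
√(335260 + D(687)) = √(335260 + (-5 + 687 + √687)) = √(335260 + (682 + √687)) = √(335942 + √687)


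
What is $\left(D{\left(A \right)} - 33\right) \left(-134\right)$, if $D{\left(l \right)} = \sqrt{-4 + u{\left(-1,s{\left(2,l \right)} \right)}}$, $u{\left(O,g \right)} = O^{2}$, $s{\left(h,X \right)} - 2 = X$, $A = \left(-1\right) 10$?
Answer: $4422 - 134 i \sqrt{3} \approx 4422.0 - 232.09 i$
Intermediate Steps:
$A = -10$
$s{\left(h,X \right)} = 2 + X$
$D{\left(l \right)} = i \sqrt{3}$ ($D{\left(l \right)} = \sqrt{-4 + \left(-1\right)^{2}} = \sqrt{-4 + 1} = \sqrt{-3} = i \sqrt{3}$)
$\left(D{\left(A \right)} - 33\right) \left(-134\right) = \left(i \sqrt{3} - 33\right) \left(-134\right) = \left(-33 + i \sqrt{3}\right) \left(-134\right) = 4422 - 134 i \sqrt{3}$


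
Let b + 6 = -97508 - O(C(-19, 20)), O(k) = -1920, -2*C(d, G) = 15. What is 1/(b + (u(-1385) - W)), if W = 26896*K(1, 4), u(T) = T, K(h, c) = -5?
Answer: 1/37501 ≈ 2.6666e-5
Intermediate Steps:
C(d, G) = -15/2 (C(d, G) = -½*15 = -15/2)
W = -134480 (W = 26896*(-5) = -134480)
b = -95594 (b = -6 + (-97508 - 1*(-1920)) = -6 + (-97508 + 1920) = -6 - 95588 = -95594)
1/(b + (u(-1385) - W)) = 1/(-95594 + (-1385 - 1*(-134480))) = 1/(-95594 + (-1385 + 134480)) = 1/(-95594 + 133095) = 1/37501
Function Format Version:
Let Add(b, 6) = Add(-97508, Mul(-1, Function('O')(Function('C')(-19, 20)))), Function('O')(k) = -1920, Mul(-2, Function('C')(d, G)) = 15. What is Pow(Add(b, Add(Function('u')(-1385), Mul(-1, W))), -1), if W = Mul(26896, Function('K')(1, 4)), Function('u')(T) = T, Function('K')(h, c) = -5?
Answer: Rational(1, 37501) ≈ 2.6666e-5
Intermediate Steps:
Function('C')(d, G) = Rational(-15, 2) (Function('C')(d, G) = Mul(Rational(-1, 2), 15) = Rational(-15, 2))
W = -134480 (W = Mul(26896, -5) = -134480)
b = -95594 (b = Add(-6, Add(-97508, Mul(-1, -1920))) = Add(-6, Add(-97508, 1920)) = Add(-6, -95588) = -95594)
Pow(Add(b, Add(Function('u')(-1385), Mul(-1, W))), -1) = Pow(Add(-95594, Add(-1385, Mul(-1, -134480))), -1) = Pow(Add(-95594, Add(-1385, 134480)), -1) = Pow(Add(-95594, 133095), -1) = Pow(37501, -1) = Rational(1, 37501)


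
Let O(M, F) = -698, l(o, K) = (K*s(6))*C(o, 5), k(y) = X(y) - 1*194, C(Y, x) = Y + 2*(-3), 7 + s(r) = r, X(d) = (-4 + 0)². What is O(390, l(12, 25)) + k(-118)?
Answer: -876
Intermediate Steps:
X(d) = 16 (X(d) = (-4)² = 16)
s(r) = -7 + r
C(Y, x) = -6 + Y (C(Y, x) = Y - 6 = -6 + Y)
k(y) = -178 (k(y) = 16 - 1*194 = 16 - 194 = -178)
l(o, K) = -K*(-6 + o) (l(o, K) = (K*(-7 + 6))*(-6 + o) = (K*(-1))*(-6 + o) = (-K)*(-6 + o) = -K*(-6 + o))
O(390, l(12, 25)) + k(-118) = -698 - 178 = -876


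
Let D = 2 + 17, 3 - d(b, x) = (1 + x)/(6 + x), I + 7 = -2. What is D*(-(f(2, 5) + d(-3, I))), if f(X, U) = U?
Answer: -304/3 ≈ -101.33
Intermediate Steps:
I = -9 (I = -7 - 2 = -9)
d(b, x) = 3 - (1 + x)/(6 + x)
D = 19
D*(-(f(2, 5) + d(-3, I))) = 19*(-(5 + (17 + 2*(-9))/(6 - 9))) = 19*(-(5 + (17 - 18)/(-3))) = 19*(-(5 - ⅓*(-1))) = 19*(-(5 + ⅓)) = 19*(-1*16/3) = 19*(-16/3) = -304/3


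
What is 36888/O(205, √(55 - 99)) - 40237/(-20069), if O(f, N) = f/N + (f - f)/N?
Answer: 40237/20069 + 73776*I*√11/205 ≈ 2.0049 + 1193.6*I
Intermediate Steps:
O(f, N) = f/N (O(f, N) = f/N + 0/N = f/N + 0 = f/N)
36888/O(205, √(55 - 99)) - 40237/(-20069) = 36888/((205/(√(55 - 99)))) - 40237/(-20069) = 36888/((205/(√(-44)))) - 40237*(-1/20069) = 36888/((205/((2*I*√11)))) + 40237/20069 = 36888/((205*(-I*√11/22))) + 40237/20069 = 36888/((-205*I*√11/22)) + 40237/20069 = 36888*(2*I*√11/205) + 40237/20069 = 73776*I*√11/205 + 40237/20069 = 40237/20069 + 73776*I*√11/205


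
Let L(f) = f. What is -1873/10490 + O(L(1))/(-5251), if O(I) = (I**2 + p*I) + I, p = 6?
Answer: -9919043/55082990 ≈ -0.18007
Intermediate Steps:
O(I) = I**2 + 7*I (O(I) = (I**2 + 6*I) + I = I**2 + 7*I)
-1873/10490 + O(L(1))/(-5251) = -1873/10490 + (1*(7 + 1))/(-5251) = -1873*1/10490 + (1*8)*(-1/5251) = -1873/10490 + 8*(-1/5251) = -1873/10490 - 8/5251 = -9919043/55082990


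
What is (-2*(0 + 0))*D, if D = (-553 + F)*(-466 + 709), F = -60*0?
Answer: 0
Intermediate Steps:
F = 0
D = -134379 (D = (-553 + 0)*(-466 + 709) = -553*243 = -134379)
(-2*(0 + 0))*D = -2*(0 + 0)*(-134379) = -2*0*(-134379) = 0*(-134379) = 0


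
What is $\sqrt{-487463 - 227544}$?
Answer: $i \sqrt{715007} \approx 845.58 i$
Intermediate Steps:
$\sqrt{-487463 - 227544} = \sqrt{-715007} = i \sqrt{715007}$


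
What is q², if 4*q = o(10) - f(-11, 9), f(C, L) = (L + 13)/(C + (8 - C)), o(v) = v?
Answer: 841/256 ≈ 3.2852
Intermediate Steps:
f(C, L) = 13/8 + L/8 (f(C, L) = (13 + L)/8 = (13 + L)*(⅛) = 13/8 + L/8)
q = 29/16 (q = (10 - (13/8 + (⅛)*9))/4 = (10 - (13/8 + 9/8))/4 = (10 - 1*11/4)/4 = (10 - 11/4)/4 = (¼)*(29/4) = 29/16 ≈ 1.8125)
q² = (29/16)² = 841/256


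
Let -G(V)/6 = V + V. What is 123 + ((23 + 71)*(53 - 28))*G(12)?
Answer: -338277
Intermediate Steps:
G(V) = -12*V (G(V) = -6*(V + V) = -12*V)
123 + ((23 + 71)*(53 - 28))*G(12) = 123 + ((23 + 71)*(53 - 28))*(-12*12) = 123 + (94*25)*(-144) = 123 + 2350*(-144) = 123 - 338400 = -338277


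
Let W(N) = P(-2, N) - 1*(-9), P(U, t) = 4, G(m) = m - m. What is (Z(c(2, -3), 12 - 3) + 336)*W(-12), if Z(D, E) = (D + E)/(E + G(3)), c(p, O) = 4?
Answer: 39481/9 ≈ 4386.8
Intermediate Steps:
G(m) = 0
W(N) = 13 (W(N) = 4 - 1*(-9) = 4 + 9 = 13)
Z(D, E) = (D + E)/E (Z(D, E) = (D + E)/(E + 0) = (D + E)/E)
(Z(c(2, -3), 12 - 3) + 336)*W(-12) = ((4 + (12 - 3))/(12 - 3) + 336)*13 = ((4 + 9)/9 + 336)*13 = ((⅑)*13 + 336)*13 = (13/9 + 336)*13 = (3037/9)*13 = 39481/9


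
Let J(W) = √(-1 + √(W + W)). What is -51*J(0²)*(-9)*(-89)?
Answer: -40851*I ≈ -40851.0*I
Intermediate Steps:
J(W) = √(-1 + √2*√W) (J(W) = √(-1 + √(2*W)) = √(-1 + √2*√W))
-51*J(0²)*(-9)*(-89) = -51*√(-1 + √2*√(0²))*(-9)*(-89) = -51*√(-1 + √2*√0)*(-9)*(-89) = -51*√(-1 + √2*0)*(-9)*(-89) = -51*√(-1 + 0)*(-9)*(-89) = -51*√(-1)*(-9)*(-89) = -51*I*(-9)*(-89) = -(-459)*I*(-89) = (459*I)*(-89) = -40851*I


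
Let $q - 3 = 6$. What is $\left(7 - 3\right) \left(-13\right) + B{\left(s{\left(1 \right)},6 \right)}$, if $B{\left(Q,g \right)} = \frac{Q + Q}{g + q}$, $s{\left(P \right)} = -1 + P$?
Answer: $-52$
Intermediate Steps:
$q = 9$ ($q = 3 + 6 = 9$)
$B{\left(Q,g \right)} = \frac{2 Q}{9 + g}$ ($B{\left(Q,g \right)} = \frac{Q + Q}{g + 9} = \frac{2 Q}{9 + g}$)
$\left(7 - 3\right) \left(-13\right) + B{\left(s{\left(1 \right)},6 \right)} = \left(7 - 3\right) \left(-13\right) + \frac{2 \left(-1 + 1\right)}{9 + 6} = \left(7 - 3\right) \left(-13\right) + 2 \cdot 0 \cdot \frac{1}{15} = 4 \left(-13\right) + 2 \cdot 0 \cdot \frac{1}{15} = -52 + 0 = -52$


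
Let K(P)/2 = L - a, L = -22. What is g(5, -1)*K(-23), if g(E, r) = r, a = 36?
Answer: 116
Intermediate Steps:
K(P) = -116 (K(P) = 2*(-22 - 1*36) = 2*(-22 - 36) = 2*(-58) = -116)
g(5, -1)*K(-23) = -1*(-116) = 116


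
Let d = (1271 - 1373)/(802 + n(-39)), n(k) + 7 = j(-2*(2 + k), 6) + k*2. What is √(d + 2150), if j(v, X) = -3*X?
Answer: 26*√172653/233 ≈ 46.367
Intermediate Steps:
n(k) = -25 + 2*k (n(k) = -7 + (-3*6 + k*2) = -7 + (-18 + 2*k) = -25 + 2*k)
d = -34/233 (d = (1271 - 1373)/(802 + (-25 + 2*(-39))) = -102/(802 + (-25 - 78)) = -102/(802 - 103) = -102/699 = -102*1/699 = -34/233 ≈ -0.14592)
√(d + 2150) = √(-34/233 + 2150) = √(500916/233) = 26*√172653/233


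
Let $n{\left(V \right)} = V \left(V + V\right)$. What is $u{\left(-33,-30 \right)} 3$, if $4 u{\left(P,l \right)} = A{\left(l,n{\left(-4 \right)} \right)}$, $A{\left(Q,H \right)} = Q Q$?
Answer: $675$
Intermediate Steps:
$n{\left(V \right)} = 2 V^{2}$ ($n{\left(V \right)} = V 2 V = 2 V^{2}$)
$A{\left(Q,H \right)} = Q^{2}$
$u{\left(P,l \right)} = \frac{l^{2}}{4}$
$u{\left(-33,-30 \right)} 3 = \frac{\left(-30\right)^{2}}{4} \cdot 3 = \frac{1}{4} \cdot 900 \cdot 3 = 225 \cdot 3 = 675$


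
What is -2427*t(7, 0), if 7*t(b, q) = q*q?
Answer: 0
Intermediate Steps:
t(b, q) = q**2/7 (t(b, q) = (q*q)/7 = q**2/7)
-2427*t(7, 0) = -2427*0**2/7 = -2427*0/7 = -2427*0 = 0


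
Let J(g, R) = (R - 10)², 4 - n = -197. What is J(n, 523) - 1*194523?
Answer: 68646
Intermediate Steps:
n = 201 (n = 4 - 1*(-197) = 4 + 197 = 201)
J(g, R) = (-10 + R)²
J(n, 523) - 1*194523 = (-10 + 523)² - 1*194523 = 513² - 194523 = 263169 - 194523 = 68646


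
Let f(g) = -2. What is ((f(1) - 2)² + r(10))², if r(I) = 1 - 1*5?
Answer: 144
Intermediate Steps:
r(I) = -4 (r(I) = 1 - 5 = -4)
((f(1) - 2)² + r(10))² = ((-2 - 2)² - 4)² = ((-4)² - 4)² = (16 - 4)² = 12² = 144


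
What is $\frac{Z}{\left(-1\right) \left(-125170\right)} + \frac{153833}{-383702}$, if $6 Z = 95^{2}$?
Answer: $- \frac{11206874911}{28816787604} \approx -0.3889$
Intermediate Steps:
$Z = \frac{9025}{6}$ ($Z = \frac{95^{2}}{6} = \frac{1}{6} \cdot 9025 = \frac{9025}{6} \approx 1504.2$)
$\frac{Z}{\left(-1\right) \left(-125170\right)} + \frac{153833}{-383702} = \frac{9025}{6 \left(\left(-1\right) \left(-125170\right)\right)} + \frac{153833}{-383702} = \frac{9025}{6 \cdot 125170} + 153833 \left(- \frac{1}{383702}\right) = \frac{9025}{6} \cdot \frac{1}{125170} - \frac{153833}{383702} = \frac{1805}{150204} - \frac{153833}{383702} = - \frac{11206874911}{28816787604}$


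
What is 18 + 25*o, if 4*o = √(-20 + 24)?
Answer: 61/2 ≈ 30.500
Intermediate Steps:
o = ½ (o = √(-20 + 24)/4 = √4/4 = (¼)*2 = ½ ≈ 0.50000)
18 + 25*o = 18 + 25*(½) = 18 + 25/2 = 61/2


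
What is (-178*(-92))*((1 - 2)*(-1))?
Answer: 16376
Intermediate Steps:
(-178*(-92))*((1 - 2)*(-1)) = 16376*(-1*(-1)) = 16376*1 = 16376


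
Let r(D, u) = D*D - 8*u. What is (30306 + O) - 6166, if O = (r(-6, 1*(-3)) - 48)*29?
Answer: 24488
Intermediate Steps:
r(D, u) = D**2 - 8*u
O = 348 (O = (((-6)**2 - 8*(-3)) - 48)*29 = ((36 - 8*(-3)) - 48)*29 = ((36 + 24) - 48)*29 = (60 - 48)*29 = 12*29 = 348)
(30306 + O) - 6166 = (30306 + 348) - 6166 = 30654 - 6166 = 24488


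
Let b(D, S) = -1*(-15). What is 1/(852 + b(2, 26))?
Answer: 1/867 ≈ 0.0011534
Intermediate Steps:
b(D, S) = 15
1/(852 + b(2, 26)) = 1/(852 + 15) = 1/867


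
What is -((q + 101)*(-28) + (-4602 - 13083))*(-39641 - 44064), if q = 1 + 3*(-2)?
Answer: -1705321965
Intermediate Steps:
q = -5 (q = 1 - 6 = -5)
-((q + 101)*(-28) + (-4602 - 13083))*(-39641 - 44064) = -((-5 + 101)*(-28) + (-4602 - 13083))*(-39641 - 44064) = -(96*(-28) - 17685)*(-83705) = -(-2688 - 17685)*(-83705) = -(-20373)*(-83705) = -1*1705321965 = -1705321965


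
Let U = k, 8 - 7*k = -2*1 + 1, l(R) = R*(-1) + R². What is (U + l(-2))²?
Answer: 2601/49 ≈ 53.082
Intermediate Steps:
l(R) = R² - R (l(R) = -R + R² = R² - R)
k = 9/7 (k = 8/7 - (-2*1 + 1)/7 = 8/7 - (-2 + 1)/7 = 8/7 - ⅐*(-1) = 8/7 + ⅐ = 9/7 ≈ 1.2857)
U = 9/7 ≈ 1.2857
(U + l(-2))² = (9/7 - 2*(-1 - 2))² = (9/7 - 2*(-3))² = (9/7 + 6)² = (51/7)² = 2601/49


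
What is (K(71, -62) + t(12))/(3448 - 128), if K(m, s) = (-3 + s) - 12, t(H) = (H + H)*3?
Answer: -1/664 ≈ -0.0015060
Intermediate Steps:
t(H) = 6*H (t(H) = (2*H)*3 = 6*H)
K(m, s) = -15 + s
(K(71, -62) + t(12))/(3448 - 128) = ((-15 - 62) + 6*12)/(3448 - 128) = (-77 + 72)/3320 = -5*1/3320 = -1/664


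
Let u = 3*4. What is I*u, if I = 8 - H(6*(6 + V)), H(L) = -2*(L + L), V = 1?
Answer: 2112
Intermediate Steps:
u = 12
H(L) = -4*L
I = 176 (I = 8 - (-4)*6*(6 + 1) = 8 - (-4)*6*7 = 8 - (-4)*42 = 8 - 1*(-168) = 8 + 168 = 176)
I*u = 176*12 = 2112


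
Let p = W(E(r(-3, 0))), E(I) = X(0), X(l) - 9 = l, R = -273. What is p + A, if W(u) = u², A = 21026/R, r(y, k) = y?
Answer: 1087/273 ≈ 3.9817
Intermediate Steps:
X(l) = 9 + l
E(I) = 9 (E(I) = 9 + 0 = 9)
A = -21026/273 (A = 21026/(-273) = 21026*(-1/273) = -21026/273 ≈ -77.018)
p = 81 (p = 9² = 81)
p + A = 81 - 21026/273 = 1087/273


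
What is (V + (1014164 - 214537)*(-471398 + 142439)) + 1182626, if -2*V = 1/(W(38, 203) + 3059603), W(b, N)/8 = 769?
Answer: -1612852720445367171/6131510 ≈ -2.6304e+11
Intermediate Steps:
W(b, N) = 6152 (W(b, N) = 8*769 = 6152)
V = -1/6131510 (V = -1/(2*(6152 + 3059603)) = -1/2/3065755 = -1/2*1/3065755 = -1/6131510 ≈ -1.6309e-7)
(V + (1014164 - 214537)*(-471398 + 142439)) + 1182626 = (-1/6131510 + (1014164 - 214537)*(-471398 + 142439)) + 1182626 = (-1/6131510 + 799627*(-328959)) + 1182626 = (-1/6131510 - 263044498293) + 1182626 = -1612859971728512431/6131510 + 1182626 = -1612852720445367171/6131510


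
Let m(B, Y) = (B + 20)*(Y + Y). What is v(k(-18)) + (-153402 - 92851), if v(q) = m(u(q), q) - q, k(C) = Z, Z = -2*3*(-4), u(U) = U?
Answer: -244165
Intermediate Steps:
m(B, Y) = 2*Y*(20 + B) (m(B, Y) = (20 + B)*(2*Y) = 2*Y*(20 + B))
Z = 24 (Z = -6*(-4) = 24)
k(C) = 24
v(q) = -q + 2*q*(20 + q) (v(q) = 2*q*(20 + q) - q = -q + 2*q*(20 + q))
v(k(-18)) + (-153402 - 92851) = 24*(39 + 2*24) + (-153402 - 92851) = 24*(39 + 48) - 246253 = 24*87 - 246253 = 2088 - 246253 = -244165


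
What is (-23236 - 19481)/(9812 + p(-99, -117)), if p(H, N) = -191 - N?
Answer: -14239/3246 ≈ -4.3866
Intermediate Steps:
(-23236 - 19481)/(9812 + p(-99, -117)) = (-23236 - 19481)/(9812 + (-191 - 1*(-117))) = -42717/(9812 + (-191 + 117)) = -42717/(9812 - 74) = -42717/9738 = -42717*1/9738 = -14239/3246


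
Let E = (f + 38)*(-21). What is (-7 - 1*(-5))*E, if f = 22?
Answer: 2520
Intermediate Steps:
E = -1260 (E = (22 + 38)*(-21) = 60*(-21) = -1260)
(-7 - 1*(-5))*E = (-7 - 1*(-5))*(-1260) = (-7 + 5)*(-1260) = -2*(-1260) = 2520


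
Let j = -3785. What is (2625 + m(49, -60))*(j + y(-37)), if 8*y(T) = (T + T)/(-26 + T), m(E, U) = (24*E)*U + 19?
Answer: 16194281557/63 ≈ 2.5705e+8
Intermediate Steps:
m(E, U) = 19 + 24*E*U (m(E, U) = 24*E*U + 19 = 19 + 24*E*U)
y(T) = T/(4*(-26 + T)) (y(T) = ((T + T)/(-26 + T))/8 = ((2*T)/(-26 + T))/8 = (2*T/(-26 + T))/8 = T/(4*(-26 + T)))
(2625 + m(49, -60))*(j + y(-37)) = (2625 + (19 + 24*49*(-60)))*(-3785 + (¼)*(-37)/(-26 - 37)) = (2625 + (19 - 70560))*(-3785 + (¼)*(-37)/(-63)) = (2625 - 70541)*(-3785 + (¼)*(-37)*(-1/63)) = -67916*(-3785 + 37/252) = -67916*(-953783/252) = 16194281557/63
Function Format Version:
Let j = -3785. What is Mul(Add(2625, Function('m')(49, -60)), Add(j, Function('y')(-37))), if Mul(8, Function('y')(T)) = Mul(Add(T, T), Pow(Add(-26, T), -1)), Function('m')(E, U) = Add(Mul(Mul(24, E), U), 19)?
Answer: Rational(16194281557, 63) ≈ 2.5705e+8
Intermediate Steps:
Function('m')(E, U) = Add(19, Mul(24, E, U)) (Function('m')(E, U) = Add(Mul(24, E, U), 19) = Add(19, Mul(24, E, U)))
Function('y')(T) = Mul(Rational(1, 4), T, Pow(Add(-26, T), -1)) (Function('y')(T) = Mul(Rational(1, 8), Mul(Add(T, T), Pow(Add(-26, T), -1))) = Mul(Rational(1, 8), Mul(Mul(2, T), Pow(Add(-26, T), -1))) = Mul(Rational(1, 8), Mul(2, T, Pow(Add(-26, T), -1))) = Mul(Rational(1, 4), T, Pow(Add(-26, T), -1)))
Mul(Add(2625, Function('m')(49, -60)), Add(j, Function('y')(-37))) = Mul(Add(2625, Add(19, Mul(24, 49, -60))), Add(-3785, Mul(Rational(1, 4), -37, Pow(Add(-26, -37), -1)))) = Mul(Add(2625, Add(19, -70560)), Add(-3785, Mul(Rational(1, 4), -37, Pow(-63, -1)))) = Mul(Add(2625, -70541), Add(-3785, Mul(Rational(1, 4), -37, Rational(-1, 63)))) = Mul(-67916, Add(-3785, Rational(37, 252))) = Mul(-67916, Rational(-953783, 252)) = Rational(16194281557, 63)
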